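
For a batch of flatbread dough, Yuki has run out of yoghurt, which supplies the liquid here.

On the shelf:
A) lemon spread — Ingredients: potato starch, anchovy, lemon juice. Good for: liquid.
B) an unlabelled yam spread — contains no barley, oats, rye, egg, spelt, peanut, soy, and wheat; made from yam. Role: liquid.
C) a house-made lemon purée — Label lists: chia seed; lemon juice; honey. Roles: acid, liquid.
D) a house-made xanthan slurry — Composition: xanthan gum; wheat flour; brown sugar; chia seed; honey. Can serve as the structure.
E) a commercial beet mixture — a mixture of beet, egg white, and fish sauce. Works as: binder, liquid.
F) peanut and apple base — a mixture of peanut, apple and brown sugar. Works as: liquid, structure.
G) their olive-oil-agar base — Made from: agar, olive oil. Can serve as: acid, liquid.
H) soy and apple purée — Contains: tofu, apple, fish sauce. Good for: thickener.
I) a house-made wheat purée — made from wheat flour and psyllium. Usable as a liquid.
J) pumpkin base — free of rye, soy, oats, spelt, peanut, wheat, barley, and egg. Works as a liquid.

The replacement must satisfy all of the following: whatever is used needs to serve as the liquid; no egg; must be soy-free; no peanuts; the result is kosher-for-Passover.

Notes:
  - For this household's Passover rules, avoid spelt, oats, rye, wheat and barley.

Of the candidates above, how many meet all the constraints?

5

A: works as a liquid, kosher-for-Passover, no egg — OK
B: kosher-for-Passover, no egg — valid
C: all constraints satisfied — keep
D: not usable as a liquid; has wheat flour, so not kosher-for-Passover — out
E: has egg white, so not egg-free — no
F: has peanut, so not peanut-free — out
G: nothing on the exclusion list — OK
H: not usable as a liquid; has tofu, so not soy-free — no
I: has wheat flour, so not kosher-for-Passover — reject
J: no egg, no soy — keep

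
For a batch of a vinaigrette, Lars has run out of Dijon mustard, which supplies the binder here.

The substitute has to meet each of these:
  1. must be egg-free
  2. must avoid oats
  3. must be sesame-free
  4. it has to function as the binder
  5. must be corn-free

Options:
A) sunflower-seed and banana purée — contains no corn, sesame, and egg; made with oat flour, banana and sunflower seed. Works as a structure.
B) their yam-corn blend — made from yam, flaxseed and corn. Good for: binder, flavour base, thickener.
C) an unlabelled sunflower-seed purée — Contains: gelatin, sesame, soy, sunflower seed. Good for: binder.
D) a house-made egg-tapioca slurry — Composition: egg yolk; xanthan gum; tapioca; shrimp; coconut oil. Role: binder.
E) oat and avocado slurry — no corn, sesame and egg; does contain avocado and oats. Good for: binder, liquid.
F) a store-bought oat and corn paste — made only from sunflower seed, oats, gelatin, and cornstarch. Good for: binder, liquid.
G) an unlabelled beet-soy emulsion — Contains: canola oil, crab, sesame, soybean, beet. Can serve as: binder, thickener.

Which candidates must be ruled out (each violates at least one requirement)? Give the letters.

A, B, C, D, E, F, G

A: not usable as a binder; has oat flour, so not oat-free — reject
B: has corn, so not corn-free — out
C: has sesame, so not sesame-free — no
D: has egg yolk, so not egg-free — no
E: has oats, so not oat-free — reject
F: has oats, so not oat-free; has cornstarch, so not corn-free — no
G: has sesame, so not sesame-free — out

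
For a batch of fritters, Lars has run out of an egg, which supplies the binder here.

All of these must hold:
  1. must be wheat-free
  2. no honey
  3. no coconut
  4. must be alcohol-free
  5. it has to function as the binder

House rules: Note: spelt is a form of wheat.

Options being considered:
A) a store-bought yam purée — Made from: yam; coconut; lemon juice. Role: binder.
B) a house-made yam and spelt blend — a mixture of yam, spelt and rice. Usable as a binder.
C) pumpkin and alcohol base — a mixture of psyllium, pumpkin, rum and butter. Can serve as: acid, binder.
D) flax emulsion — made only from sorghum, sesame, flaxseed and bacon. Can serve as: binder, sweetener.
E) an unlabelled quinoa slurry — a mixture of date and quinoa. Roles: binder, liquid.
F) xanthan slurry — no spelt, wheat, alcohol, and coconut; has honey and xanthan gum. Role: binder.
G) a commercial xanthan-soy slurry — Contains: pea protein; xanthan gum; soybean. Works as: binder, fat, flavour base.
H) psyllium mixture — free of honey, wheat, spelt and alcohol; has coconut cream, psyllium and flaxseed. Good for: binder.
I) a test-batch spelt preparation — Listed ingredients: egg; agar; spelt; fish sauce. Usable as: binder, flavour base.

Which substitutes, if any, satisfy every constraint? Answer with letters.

D, E, G

A: has coconut, so not coconut-free — no
B: has spelt, so not wheat-free — out
C: has rum, so not alcohol-free — out
D: bacon and sesame etc. — none of it excluded — keep
E: only quinoa and date; none excluded — valid
F: has honey, so not honey-free — reject
G: no coconut, no honey — keep
H: has coconut cream, so not coconut-free — reject
I: has spelt, so not wheat-free — reject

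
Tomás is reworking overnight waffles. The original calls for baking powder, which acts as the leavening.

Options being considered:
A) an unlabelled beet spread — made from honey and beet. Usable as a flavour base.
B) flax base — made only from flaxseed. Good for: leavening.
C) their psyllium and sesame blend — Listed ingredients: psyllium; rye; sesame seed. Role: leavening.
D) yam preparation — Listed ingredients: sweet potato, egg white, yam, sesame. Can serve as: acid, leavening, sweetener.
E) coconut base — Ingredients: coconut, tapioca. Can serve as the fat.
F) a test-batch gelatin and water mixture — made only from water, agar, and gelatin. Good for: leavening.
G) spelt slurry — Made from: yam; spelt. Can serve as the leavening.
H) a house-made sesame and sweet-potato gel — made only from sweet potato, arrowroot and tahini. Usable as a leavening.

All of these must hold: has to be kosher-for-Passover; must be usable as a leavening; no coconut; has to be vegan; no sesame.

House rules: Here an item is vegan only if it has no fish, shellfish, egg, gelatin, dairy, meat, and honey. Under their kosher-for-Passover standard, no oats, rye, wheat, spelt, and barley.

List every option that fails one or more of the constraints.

A: not usable as a leavening; has honey, so not vegan — out
B: nothing on the exclusion list — keep
C: has rye, so not kosher-for-Passover; has sesame seed, so not sesame-free — no
D: has egg white, so not vegan; has sesame, so not sesame-free — out
E: not usable as a leavening; has coconut, so not coconut-free — out
F: has gelatin, so not vegan — out
G: has spelt, so not kosher-for-Passover — out
H: has tahini, so not sesame-free — reject

A, C, D, E, F, G, H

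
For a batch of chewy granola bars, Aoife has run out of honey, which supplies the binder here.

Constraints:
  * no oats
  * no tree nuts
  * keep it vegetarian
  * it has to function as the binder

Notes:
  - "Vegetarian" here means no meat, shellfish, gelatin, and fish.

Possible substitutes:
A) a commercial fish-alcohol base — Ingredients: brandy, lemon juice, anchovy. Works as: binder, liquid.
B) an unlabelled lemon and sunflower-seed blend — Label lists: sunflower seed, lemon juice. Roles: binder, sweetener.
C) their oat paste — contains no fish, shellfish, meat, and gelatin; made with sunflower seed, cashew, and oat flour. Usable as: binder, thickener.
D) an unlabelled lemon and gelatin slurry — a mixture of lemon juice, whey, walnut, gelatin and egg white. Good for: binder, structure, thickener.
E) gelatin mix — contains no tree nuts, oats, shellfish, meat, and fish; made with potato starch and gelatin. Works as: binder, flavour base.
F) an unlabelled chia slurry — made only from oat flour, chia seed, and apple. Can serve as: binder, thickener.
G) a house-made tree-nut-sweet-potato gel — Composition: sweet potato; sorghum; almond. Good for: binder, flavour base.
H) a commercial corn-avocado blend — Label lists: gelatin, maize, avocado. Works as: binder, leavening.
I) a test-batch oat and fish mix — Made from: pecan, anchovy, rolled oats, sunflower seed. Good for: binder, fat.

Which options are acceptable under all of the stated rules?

B

A: has anchovy, so not vegetarian — reject
B: only lemon juice and sunflower seed; none excluded — valid
C: has oat flour, so not oat-free; has cashew, so not tree-nut-free — out
D: has gelatin, so not vegetarian; has walnut, so not tree-nut-free — out
E: has gelatin, so not vegetarian — no
F: has oat flour, so not oat-free — reject
G: has almond, so not tree-nut-free — reject
H: has gelatin, so not vegetarian — out
I: has anchovy, so not vegetarian; has rolled oats, so not oat-free (and 1 more) — reject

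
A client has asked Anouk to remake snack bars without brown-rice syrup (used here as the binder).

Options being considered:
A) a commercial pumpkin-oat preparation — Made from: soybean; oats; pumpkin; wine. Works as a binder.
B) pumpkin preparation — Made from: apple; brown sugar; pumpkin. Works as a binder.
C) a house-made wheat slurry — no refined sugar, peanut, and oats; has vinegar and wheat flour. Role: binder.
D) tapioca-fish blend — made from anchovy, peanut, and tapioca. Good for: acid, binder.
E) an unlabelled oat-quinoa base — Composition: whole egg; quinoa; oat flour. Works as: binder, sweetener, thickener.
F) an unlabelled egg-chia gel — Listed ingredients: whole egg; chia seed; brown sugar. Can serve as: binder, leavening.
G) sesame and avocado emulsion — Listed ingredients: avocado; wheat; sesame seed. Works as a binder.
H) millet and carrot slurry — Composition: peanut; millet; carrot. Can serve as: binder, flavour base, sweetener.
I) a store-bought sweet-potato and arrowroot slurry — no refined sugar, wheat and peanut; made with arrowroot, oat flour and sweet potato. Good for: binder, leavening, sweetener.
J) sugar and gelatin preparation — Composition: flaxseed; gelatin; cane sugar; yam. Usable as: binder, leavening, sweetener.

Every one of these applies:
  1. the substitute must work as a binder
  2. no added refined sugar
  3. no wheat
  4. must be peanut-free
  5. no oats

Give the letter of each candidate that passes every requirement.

A: has oats, so not oat-free — reject
B: has brown sugar, so not no-added-sugar — no
C: has wheat flour, so not wheat-free — reject
D: has peanut, so not peanut-free — out
E: has oat flour, so not oat-free — no
F: has brown sugar, so not no-added-sugar — reject
G: has wheat, so not wheat-free — out
H: has peanut, so not peanut-free — reject
I: has oat flour, so not oat-free — no
J: has cane sugar, so not no-added-sugar — no

none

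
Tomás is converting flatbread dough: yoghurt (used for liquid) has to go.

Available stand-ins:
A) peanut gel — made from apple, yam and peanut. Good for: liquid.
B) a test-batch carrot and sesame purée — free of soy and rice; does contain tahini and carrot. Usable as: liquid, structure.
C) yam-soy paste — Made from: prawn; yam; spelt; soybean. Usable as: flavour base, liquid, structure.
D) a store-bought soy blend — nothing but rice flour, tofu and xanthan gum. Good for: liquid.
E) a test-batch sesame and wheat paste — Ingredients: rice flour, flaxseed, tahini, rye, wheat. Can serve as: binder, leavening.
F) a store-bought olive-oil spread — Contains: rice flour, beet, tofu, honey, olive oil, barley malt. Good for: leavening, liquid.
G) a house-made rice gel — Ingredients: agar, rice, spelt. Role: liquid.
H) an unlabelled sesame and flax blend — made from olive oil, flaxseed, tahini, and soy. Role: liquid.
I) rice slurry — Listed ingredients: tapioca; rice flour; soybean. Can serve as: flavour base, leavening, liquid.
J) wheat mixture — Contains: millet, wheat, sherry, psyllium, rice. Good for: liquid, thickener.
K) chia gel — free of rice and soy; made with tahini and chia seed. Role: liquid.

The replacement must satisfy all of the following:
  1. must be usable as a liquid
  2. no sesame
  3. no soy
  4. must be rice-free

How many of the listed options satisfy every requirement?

1

A: only peanut, yam, and apple; none excluded — valid
B: has tahini, so not sesame-free — reject
C: has soybean, so not soy-free — reject
D: has tofu, so not soy-free; has rice flour, so not rice-free — out
E: not usable as a liquid; has tahini, so not sesame-free (and 1 more) — out
F: has tofu, so not soy-free; has rice flour, so not rice-free — out
G: has rice, so not rice-free — out
H: has tahini, so not sesame-free; has soy, so not soy-free — out
I: has soybean, so not soy-free; has rice flour, so not rice-free — reject
J: has rice, so not rice-free — no
K: has tahini, so not sesame-free — reject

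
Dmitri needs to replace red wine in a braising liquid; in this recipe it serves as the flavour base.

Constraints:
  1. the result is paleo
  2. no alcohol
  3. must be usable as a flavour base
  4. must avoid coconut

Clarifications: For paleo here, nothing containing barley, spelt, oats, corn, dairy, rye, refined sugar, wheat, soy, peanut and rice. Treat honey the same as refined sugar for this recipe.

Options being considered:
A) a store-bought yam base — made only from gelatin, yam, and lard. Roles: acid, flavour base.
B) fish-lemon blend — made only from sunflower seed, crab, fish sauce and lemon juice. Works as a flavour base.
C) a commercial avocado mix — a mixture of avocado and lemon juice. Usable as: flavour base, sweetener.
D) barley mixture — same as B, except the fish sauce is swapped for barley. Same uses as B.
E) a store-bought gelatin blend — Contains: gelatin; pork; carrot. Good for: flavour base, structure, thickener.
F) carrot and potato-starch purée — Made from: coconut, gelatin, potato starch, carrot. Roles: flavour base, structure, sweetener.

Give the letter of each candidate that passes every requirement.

A: only gelatin, lard and yam; none excluded — valid
B: fish sauce and crab etc. — none of it excluded — keep
C: only avocado and lemon juice; none excluded — keep
D: has barley, so not paleo — reject
E: no alcohol, paleo — keep
F: has coconut, so not coconut-free — out

A, B, C, E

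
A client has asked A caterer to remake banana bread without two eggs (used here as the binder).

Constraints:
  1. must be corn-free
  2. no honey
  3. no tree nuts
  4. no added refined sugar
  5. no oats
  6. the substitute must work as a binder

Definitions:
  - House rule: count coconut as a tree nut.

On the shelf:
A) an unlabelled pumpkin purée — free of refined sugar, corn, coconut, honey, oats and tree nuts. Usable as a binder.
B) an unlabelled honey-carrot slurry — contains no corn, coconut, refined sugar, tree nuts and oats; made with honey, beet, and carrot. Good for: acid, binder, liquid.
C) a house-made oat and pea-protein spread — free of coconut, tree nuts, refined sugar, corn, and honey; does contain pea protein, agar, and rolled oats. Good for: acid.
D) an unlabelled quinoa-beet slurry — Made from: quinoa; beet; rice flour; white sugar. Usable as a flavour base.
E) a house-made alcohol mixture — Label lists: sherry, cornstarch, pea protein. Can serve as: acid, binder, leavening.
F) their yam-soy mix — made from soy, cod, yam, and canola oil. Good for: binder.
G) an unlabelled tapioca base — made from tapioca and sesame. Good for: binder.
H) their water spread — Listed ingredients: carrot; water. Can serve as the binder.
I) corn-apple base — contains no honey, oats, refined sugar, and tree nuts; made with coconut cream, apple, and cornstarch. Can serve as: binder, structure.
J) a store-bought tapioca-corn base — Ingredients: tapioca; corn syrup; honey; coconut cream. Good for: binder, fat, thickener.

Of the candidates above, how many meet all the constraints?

A: nothing on the exclusion list — valid
B: has honey, so not honey-free — out
C: not usable as a binder; has rolled oats, so not oat-free — reject
D: not usable as a binder; has white sugar, so not no-added-sugar — no
E: has cornstarch, so not corn-free — reject
F: cod and soy etc. — none of it excluded — OK
G: only sesame and tapioca; none excluded — valid
H: nothing on the exclusion list — keep
I: has cornstarch, so not corn-free; has coconut cream, so not tree-nut-free — out
J: has honey, so not honey-free; has corn syrup, so not corn-free (and 1 more) — out

4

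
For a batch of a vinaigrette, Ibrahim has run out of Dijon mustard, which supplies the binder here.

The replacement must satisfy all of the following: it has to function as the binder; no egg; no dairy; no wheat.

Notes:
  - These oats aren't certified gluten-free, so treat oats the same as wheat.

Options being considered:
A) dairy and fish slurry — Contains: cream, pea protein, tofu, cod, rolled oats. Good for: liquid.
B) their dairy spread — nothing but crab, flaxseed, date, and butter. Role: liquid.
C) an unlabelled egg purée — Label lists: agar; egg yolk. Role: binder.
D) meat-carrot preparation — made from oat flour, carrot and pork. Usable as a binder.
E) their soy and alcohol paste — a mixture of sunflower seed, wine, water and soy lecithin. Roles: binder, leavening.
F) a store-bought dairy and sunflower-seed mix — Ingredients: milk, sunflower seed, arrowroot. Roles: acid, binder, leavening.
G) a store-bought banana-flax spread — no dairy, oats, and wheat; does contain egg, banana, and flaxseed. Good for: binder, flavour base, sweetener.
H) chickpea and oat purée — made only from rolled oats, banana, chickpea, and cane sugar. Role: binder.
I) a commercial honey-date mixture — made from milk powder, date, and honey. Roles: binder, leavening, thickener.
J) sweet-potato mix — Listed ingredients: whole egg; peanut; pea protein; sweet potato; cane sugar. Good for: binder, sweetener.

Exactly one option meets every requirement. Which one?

E

A: not usable as a binder; has rolled oats, so not wheat-free (and 1 more) — reject
B: not usable as a binder; has butter, so not dairy-free — out
C: has egg yolk, so not egg-free — reject
D: has oat flour, so not wheat-free — out
E: wine and soy lecithin etc. — none of it excluded — keep
F: has milk, so not dairy-free — reject
G: has egg, so not egg-free — reject
H: has rolled oats, so not wheat-free — no
I: has milk powder, so not dairy-free — reject
J: has whole egg, so not egg-free — no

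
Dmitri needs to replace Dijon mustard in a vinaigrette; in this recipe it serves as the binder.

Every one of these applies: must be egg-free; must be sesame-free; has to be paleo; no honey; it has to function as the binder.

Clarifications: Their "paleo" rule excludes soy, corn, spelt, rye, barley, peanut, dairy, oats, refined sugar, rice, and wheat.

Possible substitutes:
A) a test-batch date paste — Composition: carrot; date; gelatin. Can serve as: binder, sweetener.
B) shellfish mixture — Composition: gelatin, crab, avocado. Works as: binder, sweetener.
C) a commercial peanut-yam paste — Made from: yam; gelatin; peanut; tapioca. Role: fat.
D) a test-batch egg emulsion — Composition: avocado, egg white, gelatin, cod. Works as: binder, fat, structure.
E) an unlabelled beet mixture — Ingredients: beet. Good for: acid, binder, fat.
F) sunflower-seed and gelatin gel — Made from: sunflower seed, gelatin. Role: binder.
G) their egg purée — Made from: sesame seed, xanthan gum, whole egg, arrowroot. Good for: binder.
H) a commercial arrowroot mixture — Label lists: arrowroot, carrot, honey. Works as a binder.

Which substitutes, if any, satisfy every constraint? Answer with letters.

A: nothing on the exclusion list — keep
B: only gelatin, crab and avocado; none excluded — OK
C: not usable as a binder; has peanut, so not paleo — no
D: has egg white, so not egg-free — reject
E: every rule checks out — valid
F: all constraints satisfied — valid
G: has whole egg, so not egg-free; has sesame seed, so not sesame-free — out
H: has honey, so not honey-free — reject

A, B, E, F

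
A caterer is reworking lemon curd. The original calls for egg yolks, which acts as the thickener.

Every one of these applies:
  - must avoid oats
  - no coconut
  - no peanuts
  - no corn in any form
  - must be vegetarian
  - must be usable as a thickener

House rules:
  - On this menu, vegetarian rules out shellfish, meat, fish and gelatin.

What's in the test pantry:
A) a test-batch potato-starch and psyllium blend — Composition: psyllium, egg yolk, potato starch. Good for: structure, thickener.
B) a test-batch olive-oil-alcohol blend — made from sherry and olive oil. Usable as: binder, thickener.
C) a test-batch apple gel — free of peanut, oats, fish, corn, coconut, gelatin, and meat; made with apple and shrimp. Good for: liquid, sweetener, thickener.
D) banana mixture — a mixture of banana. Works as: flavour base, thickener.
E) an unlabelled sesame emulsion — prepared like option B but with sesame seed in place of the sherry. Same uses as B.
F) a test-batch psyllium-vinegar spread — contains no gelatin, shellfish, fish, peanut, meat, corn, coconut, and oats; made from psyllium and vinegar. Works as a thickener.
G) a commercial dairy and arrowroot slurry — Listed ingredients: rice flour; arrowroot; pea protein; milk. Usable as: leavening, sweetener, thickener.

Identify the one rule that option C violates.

vegetarian

usable as a thickener: satisfied
vegetarian: has shrimp — fails
peanut-free: satisfied
corn-free: satisfied
oat-free: satisfied
coconut-free: satisfied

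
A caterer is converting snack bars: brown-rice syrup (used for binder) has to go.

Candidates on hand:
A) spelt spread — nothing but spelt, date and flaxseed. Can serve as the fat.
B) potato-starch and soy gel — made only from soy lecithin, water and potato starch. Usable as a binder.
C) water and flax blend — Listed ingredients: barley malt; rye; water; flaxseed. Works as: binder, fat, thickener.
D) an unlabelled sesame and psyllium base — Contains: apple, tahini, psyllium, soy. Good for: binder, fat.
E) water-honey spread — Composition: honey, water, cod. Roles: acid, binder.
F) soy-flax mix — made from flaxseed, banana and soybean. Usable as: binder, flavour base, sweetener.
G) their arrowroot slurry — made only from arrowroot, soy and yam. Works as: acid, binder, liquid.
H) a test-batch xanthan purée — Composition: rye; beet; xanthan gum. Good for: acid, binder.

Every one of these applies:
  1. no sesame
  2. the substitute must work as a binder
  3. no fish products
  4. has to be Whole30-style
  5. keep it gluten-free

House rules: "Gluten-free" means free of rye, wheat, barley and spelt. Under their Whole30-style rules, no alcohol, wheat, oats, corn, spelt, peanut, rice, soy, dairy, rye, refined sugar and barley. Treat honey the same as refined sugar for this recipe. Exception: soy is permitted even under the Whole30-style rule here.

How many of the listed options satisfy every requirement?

3

A: not usable as a binder; has spelt, so not gluten-free (and 1 more) — out
B: soy is permitted under the Whole30-style carve-out; nothing else excluded — valid
C: has barley malt, so not gluten-free; has barley malt, so not Whole30-style — out
D: has tahini, so not sesame-free — no
E: has honey, so not Whole30-style; has cod, so not fish-free — out
F: soy is permitted under the Whole30-style carve-out; nothing else excluded — OK
G: soy is permitted under the Whole30-style carve-out; nothing else excluded — keep
H: has rye, so not gluten-free; has rye, so not Whole30-style — out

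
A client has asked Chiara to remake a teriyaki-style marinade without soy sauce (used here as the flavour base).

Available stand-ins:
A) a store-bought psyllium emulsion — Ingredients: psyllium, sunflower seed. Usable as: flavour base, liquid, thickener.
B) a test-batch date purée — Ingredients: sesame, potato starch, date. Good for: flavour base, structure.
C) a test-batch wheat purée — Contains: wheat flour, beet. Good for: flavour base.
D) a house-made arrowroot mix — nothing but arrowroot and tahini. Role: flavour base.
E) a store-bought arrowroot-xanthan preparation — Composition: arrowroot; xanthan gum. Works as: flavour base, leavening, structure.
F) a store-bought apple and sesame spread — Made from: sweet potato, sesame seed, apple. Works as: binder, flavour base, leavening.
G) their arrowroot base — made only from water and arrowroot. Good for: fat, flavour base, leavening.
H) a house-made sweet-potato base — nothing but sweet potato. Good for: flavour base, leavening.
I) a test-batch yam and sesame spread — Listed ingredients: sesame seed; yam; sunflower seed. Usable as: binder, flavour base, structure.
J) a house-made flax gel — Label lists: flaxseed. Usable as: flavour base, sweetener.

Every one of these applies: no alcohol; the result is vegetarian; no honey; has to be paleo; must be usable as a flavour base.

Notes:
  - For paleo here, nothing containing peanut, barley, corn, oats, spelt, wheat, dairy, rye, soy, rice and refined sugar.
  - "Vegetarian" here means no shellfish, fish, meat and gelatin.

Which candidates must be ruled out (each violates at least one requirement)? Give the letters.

A: nothing on the exclusion list — keep
B: paleo, no honey — valid
C: has wheat flour, so not paleo — reject
D: every rule checks out — valid
E: every rule checks out — OK
F: nothing on the exclusion list — OK
G: every rule checks out — valid
H: all constraints satisfied — valid
I: nothing on the exclusion list — keep
J: works as a flavour base, vegetarian, no honey — keep

C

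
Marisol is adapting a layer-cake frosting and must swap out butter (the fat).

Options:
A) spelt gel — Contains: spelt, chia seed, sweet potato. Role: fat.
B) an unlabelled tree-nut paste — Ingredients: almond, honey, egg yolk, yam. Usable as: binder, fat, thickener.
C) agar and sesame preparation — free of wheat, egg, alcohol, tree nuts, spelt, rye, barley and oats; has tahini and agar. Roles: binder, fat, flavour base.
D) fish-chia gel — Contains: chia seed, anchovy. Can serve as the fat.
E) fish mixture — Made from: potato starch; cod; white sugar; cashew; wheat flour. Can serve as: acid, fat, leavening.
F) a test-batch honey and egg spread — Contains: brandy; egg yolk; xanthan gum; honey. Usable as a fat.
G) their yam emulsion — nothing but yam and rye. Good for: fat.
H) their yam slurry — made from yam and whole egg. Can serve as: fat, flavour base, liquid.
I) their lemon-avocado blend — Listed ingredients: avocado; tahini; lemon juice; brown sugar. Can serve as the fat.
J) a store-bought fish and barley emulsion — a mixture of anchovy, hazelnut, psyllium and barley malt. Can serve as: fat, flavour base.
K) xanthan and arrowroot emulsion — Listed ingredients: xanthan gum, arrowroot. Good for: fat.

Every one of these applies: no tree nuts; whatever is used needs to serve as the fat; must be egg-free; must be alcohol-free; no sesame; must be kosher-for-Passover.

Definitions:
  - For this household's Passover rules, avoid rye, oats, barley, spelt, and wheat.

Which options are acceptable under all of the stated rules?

D, K

A: has spelt, so not kosher-for-Passover — no
B: has egg yolk, so not egg-free; has almond, so not tree-nut-free — no
C: has tahini, so not sesame-free — reject
D: works as a fat, no tree nuts, no alcohol — keep
E: has wheat flour, so not kosher-for-Passover; has cashew, so not tree-nut-free — reject
F: has egg yolk, so not egg-free; has brandy, so not alcohol-free — no
G: has rye, so not kosher-for-Passover — no
H: has whole egg, so not egg-free — reject
I: has tahini, so not sesame-free — no
J: has barley malt, so not kosher-for-Passover; has hazelnut, so not tree-nut-free — reject
K: works as a fat, kosher-for-Passover, no sesame — valid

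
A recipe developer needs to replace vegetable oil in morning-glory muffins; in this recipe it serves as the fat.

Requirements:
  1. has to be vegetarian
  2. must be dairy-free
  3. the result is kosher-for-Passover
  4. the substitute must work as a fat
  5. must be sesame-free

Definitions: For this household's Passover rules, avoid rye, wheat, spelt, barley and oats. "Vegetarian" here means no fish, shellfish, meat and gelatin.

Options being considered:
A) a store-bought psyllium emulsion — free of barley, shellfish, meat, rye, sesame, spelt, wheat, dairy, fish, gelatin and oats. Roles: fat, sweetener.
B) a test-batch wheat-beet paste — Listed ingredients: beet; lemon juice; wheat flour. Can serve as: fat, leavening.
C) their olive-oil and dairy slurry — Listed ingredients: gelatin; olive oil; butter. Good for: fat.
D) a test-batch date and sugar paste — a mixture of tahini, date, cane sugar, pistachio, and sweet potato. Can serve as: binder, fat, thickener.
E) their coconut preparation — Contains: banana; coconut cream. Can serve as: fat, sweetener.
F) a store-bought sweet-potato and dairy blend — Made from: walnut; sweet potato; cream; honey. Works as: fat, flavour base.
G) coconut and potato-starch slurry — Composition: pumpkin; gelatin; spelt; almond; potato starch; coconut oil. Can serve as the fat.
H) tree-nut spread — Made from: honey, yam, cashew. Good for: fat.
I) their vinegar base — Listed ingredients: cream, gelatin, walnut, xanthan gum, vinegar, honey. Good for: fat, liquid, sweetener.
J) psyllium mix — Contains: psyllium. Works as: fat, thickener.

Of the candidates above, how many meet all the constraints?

4

A: every rule checks out — OK
B: has wheat flour, so not kosher-for-Passover — reject
C: has gelatin, so not vegetarian; has butter, so not dairy-free — reject
D: has tahini, so not sesame-free — no
E: no dairy, no sesame — valid
F: has cream, so not dairy-free — out
G: has spelt, so not kosher-for-Passover; has gelatin, so not vegetarian — out
H: only honey, cashew and yam; none excluded — OK
I: has gelatin, so not vegetarian; has cream, so not dairy-free — out
J: no sesame, no dairy — valid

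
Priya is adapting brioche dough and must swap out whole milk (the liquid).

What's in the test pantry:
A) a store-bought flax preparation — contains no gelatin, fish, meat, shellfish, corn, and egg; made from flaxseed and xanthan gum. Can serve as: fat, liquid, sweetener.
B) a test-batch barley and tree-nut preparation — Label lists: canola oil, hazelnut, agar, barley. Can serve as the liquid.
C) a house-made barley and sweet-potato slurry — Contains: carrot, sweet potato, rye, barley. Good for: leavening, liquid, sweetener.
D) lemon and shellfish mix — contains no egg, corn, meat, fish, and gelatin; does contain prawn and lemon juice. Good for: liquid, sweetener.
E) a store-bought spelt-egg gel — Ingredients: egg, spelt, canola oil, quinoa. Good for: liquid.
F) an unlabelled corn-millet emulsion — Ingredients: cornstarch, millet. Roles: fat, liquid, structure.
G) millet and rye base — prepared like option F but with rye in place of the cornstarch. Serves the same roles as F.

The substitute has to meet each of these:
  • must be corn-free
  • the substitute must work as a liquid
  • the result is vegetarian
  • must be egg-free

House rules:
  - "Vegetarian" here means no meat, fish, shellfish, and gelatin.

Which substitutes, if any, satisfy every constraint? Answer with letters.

A: works as a liquid, vegetarian, no corn — valid
B: barley and hazelnut etc. — none of it excluded — valid
C: works as a liquid, vegetarian, no corn — keep
D: has prawn, so not vegetarian — reject
E: has egg, so not egg-free — reject
F: has cornstarch, so not corn-free — no
G: only rye and millet; none excluded — keep

A, B, C, G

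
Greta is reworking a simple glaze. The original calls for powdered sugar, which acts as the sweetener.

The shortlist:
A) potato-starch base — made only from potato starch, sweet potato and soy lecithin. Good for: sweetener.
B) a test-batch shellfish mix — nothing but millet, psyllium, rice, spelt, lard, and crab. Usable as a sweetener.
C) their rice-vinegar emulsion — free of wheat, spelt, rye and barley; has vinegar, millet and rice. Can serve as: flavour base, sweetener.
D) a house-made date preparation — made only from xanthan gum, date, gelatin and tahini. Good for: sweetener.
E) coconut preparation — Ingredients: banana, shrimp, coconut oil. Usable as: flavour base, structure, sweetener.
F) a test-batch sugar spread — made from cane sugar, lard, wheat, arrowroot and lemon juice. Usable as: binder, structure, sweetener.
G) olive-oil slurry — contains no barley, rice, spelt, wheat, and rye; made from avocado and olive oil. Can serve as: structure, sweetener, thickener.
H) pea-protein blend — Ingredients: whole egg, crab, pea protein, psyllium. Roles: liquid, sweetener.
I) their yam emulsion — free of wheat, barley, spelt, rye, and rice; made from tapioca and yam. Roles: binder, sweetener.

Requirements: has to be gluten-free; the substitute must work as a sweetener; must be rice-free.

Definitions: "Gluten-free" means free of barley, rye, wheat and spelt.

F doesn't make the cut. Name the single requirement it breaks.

gluten-free

usable as a sweetener: satisfied
gluten-free: has wheat — fails
rice-free: satisfied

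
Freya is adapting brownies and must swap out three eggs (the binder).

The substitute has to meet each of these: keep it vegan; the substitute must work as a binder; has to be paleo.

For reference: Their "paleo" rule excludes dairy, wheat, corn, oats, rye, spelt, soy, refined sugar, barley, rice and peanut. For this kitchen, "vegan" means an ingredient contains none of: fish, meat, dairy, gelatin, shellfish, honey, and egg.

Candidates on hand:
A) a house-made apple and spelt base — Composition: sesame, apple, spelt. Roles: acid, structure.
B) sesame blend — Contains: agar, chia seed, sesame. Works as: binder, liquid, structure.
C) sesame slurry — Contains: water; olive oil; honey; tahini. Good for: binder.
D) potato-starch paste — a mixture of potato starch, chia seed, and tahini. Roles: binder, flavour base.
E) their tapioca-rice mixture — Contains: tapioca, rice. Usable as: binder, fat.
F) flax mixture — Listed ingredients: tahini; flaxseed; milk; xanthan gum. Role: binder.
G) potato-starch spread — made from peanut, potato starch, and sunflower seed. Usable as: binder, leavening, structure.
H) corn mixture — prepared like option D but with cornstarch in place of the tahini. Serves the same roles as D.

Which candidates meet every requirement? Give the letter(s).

A: not usable as a binder; has spelt, so not paleo — no
B: only sesame, agar and chia seed; none excluded — valid
C: has honey, so not vegan — reject
D: only tahini, potato starch and chia seed; none excluded — valid
E: has rice, so not paleo — reject
F: has milk, so not paleo; has milk, so not vegan — no
G: has peanut, so not paleo — reject
H: has cornstarch, so not paleo — out

B, D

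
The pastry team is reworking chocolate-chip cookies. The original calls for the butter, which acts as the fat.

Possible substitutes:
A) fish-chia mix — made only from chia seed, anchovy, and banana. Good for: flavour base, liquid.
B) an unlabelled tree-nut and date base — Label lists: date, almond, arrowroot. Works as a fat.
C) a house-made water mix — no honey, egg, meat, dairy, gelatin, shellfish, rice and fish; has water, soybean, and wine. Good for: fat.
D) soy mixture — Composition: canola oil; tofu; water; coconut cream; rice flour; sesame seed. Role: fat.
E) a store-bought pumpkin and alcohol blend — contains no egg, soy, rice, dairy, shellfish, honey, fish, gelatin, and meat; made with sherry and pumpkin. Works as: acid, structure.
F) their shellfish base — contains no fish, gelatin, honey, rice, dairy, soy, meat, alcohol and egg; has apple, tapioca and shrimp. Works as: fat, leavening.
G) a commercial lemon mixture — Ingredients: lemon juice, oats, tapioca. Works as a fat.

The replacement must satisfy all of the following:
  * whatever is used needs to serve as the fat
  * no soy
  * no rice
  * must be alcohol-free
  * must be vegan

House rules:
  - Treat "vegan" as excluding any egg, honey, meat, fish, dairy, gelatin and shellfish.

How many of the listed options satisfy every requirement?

A: not usable as a fat; has anchovy, so not vegan — out
B: vegan, no soy — OK
C: has soybean, so not soy-free; has wine, so not alcohol-free — no
D: has tofu, so not soy-free; has rice flour, so not rice-free — no
E: not usable as a fat; has sherry, so not alcohol-free — reject
F: has shrimp, so not vegan — no
G: only oats, lemon juice and tapioca; none excluded — keep

2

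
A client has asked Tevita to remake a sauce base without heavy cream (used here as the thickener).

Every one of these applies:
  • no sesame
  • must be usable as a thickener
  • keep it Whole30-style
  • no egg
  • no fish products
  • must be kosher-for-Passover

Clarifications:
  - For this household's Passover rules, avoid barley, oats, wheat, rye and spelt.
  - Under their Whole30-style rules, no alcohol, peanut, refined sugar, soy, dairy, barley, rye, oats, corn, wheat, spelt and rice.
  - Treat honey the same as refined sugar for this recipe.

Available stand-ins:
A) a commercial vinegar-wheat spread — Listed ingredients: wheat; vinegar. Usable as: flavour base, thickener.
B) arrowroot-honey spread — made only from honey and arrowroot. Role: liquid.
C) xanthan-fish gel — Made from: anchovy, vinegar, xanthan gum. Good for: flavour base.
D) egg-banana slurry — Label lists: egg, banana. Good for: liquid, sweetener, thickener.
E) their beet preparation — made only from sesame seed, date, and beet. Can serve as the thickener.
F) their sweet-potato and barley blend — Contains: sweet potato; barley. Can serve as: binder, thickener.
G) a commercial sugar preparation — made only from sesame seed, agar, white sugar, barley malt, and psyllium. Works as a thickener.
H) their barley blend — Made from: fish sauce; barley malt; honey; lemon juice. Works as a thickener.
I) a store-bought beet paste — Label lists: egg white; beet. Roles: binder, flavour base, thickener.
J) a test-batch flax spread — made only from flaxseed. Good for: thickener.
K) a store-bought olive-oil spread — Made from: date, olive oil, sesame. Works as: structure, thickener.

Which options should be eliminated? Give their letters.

A: has wheat, so not kosher-for-Passover; has wheat, so not Whole30-style — no
B: not usable as a thickener; has honey, so not Whole30-style — reject
C: not usable as a thickener; has anchovy, so not fish-free — out
D: has egg, so not egg-free — reject
E: has sesame seed, so not sesame-free — reject
F: has barley, so not kosher-for-Passover; has barley, so not Whole30-style — out
G: has barley malt, so not kosher-for-Passover; has barley malt, so not Whole30-style (and 1 more) — no
H: has barley malt, so not kosher-for-Passover; has barley malt, so not Whole30-style (and 1 more) — out
I: has egg white, so not egg-free — reject
J: no egg, kosher-for-Passover — keep
K: has sesame, so not sesame-free — reject

A, B, C, D, E, F, G, H, I, K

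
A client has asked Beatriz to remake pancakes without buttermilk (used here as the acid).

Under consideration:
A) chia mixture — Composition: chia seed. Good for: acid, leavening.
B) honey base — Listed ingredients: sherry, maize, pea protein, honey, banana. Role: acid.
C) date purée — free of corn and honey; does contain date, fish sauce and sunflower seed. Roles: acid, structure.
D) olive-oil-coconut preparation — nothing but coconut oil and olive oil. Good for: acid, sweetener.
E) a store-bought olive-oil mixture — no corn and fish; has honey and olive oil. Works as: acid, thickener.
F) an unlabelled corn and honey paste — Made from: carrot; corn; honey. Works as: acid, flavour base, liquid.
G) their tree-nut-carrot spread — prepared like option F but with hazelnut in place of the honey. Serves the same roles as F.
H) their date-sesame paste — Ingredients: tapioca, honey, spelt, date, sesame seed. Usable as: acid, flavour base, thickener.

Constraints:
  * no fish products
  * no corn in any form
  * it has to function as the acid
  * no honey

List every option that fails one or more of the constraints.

B, C, E, F, G, H

A: every rule checks out — valid
B: has maize, so not corn-free; has honey, so not honey-free — out
C: has fish sauce, so not fish-free — no
D: works as an acid, no corn, no honey — keep
E: has honey, so not honey-free — reject
F: has corn, so not corn-free; has honey, so not honey-free — out
G: has corn, so not corn-free — out
H: has honey, so not honey-free — reject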